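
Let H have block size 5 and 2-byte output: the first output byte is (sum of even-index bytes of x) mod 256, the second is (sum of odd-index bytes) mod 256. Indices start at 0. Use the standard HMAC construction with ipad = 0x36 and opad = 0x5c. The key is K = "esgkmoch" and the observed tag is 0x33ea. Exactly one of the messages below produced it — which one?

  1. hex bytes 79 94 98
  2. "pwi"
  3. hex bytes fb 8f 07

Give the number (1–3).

3

Key "esgkmoch" = 65 73 67 6b 6d 6f 63 68 is 8 bytes > B = 5, so hash it first: H(key) = 9c b5, then zero-pad to 5 bytes: K' = 9c b5 00 00 00.
K' ⊕ ipad = aa 83 36 36 36; K' ⊕ opad = c0 e9 5c 5c 5c.
m1: inner = H(aa 83 36 36 36 79 94 98) = aa ca; tag = H(c0 e9 5c 5c 5c aa ca) = 42ef
m2: inner = H(aa 83 36 36 36 70 77 69) = 8d 92; tag = H(c0 e9 5c 5c 5c 8d 92) = 0ad2
m3: inner = H(aa 83 36 36 36 fb 8f 07) = a5 bb; tag = H(c0 e9 5c 5c 5c a5 bb) = 33ea ← matches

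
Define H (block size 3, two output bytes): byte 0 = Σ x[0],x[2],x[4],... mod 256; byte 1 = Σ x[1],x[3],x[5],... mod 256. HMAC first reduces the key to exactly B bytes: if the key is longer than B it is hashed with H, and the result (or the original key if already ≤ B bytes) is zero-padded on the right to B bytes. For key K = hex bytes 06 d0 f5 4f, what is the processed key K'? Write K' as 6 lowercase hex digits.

fb1f00

|K| = 4 > B = 3, so first hash the key.
H(K): even-index sum = 251 mod 256 = 251; odd-index sum = 287 mod 256 = 31 → fb 1f.
Zero-pad H(K) = fb 1f to 3 bytes: K' = fb 1f 00.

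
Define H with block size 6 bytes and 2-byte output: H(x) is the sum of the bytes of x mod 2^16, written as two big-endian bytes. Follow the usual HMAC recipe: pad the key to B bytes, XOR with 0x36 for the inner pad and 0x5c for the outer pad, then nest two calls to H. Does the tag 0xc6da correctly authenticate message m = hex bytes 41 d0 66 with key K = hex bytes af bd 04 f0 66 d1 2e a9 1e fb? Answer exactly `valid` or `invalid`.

Key hex bytes af bd 04 f0 66 d1 2e a9 1e fb is 10 bytes > B = 6, so hash it first: H(key) = 05 87, then zero-pad to 6 bytes: K' = 05 87 00 00 00 00.
K' ⊕ ipad = 33 b1 36 36 36 36; K' ⊕ opad = 59 db 5c 5c 5c 5c.
Inner hash: sum = 51+177+54+54+54+54+65+208+102 = 819 → 03 33.
Outer hash (recomputed tag): sum = 89+219+92+92+92+92+3+51 = 730 → 02 da.
Recomputed tag = 02da; claimed = c6da → mismatch.

invalid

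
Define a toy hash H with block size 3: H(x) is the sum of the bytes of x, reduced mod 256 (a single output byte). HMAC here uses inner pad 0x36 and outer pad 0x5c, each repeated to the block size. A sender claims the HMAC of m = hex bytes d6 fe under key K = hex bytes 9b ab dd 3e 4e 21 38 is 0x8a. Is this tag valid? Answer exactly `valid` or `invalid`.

valid

Key hex bytes 9b ab dd 3e 4e 21 38 is 7 bytes > B = 3, so hash it first: H(key) = 08, then zero-pad to 3 bytes: K' = 08 00 00.
K' ⊕ ipad = 3e 36 36; K' ⊕ opad = 54 5c 5c.
Inner hash: sum = 62+54+54+214+254 = 638; mod 256 = 126 → 7e.
Outer hash (recomputed tag): sum = 84+92+92+126 = 394; mod 256 = 138 → 8a.
Recomputed tag = 8a; claimed = 8a → match.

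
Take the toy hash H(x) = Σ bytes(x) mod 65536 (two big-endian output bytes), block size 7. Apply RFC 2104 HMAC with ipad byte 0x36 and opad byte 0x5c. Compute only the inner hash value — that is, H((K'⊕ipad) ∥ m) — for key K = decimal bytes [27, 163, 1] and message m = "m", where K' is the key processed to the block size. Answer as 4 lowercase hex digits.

023e

Key decimal bytes [27, 163, 1] = 1b a3 01 is 3 bytes ≤ B = 7; zero-pad to 7 bytes: K' = 1b a3 01 00 00 00 00.
K' ⊕ ipad = 2d 95 37 36 36 36 36.
Inner input = 2d 95 37 36 36 36 36 ∥ 6d.
Inner hash: sum = 45+149+55+54+54+54+54+109 = 574 → 02 3e.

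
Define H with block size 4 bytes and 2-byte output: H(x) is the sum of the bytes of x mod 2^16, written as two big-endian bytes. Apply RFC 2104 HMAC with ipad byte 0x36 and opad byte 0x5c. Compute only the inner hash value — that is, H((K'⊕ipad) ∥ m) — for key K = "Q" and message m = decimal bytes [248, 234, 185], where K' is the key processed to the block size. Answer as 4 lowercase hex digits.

03a4

Key "Q" = 51 is 1 byte ≤ B = 4; zero-pad to 4 bytes: K' = 51 00 00 00.
K' ⊕ ipad = 67 36 36 36.
Inner input = 67 36 36 36 ∥ f8 ea b9.
Inner hash: sum = 103+54+54+54+248+234+185 = 932 → 03 a4.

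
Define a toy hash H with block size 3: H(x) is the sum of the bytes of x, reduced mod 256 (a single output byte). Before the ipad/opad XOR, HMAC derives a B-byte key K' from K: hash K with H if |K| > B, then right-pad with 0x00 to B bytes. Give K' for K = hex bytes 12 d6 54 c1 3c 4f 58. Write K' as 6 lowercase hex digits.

|K| = 7 > B = 3, so first hash the key.
H(K): sum = 18+214+84+193+60+79+88 = 736; mod 256 = 224 → e0.
Zero-pad H(K) = e0 to 3 bytes: K' = e0 00 00.

e00000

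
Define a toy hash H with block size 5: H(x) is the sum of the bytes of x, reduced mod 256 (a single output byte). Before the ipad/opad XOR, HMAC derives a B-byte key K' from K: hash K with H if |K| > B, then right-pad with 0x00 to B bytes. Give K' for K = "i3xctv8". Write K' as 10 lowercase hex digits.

|K| = 7 > B = 5, so first hash the key.
H(K): sum = 105+51+120+99+116+118+56 = 665; mod 256 = 153 → 99.
Zero-pad H(K) = 99 to 5 bytes: K' = 99 00 00 00 00.

9900000000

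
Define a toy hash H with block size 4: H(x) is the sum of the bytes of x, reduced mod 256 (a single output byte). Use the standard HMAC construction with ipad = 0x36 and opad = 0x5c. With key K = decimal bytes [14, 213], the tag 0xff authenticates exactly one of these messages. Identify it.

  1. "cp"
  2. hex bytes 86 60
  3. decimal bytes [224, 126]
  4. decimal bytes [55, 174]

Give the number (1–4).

Key decimal bytes [14, 213] = 0e d5 is 2 bytes ≤ B = 4; zero-pad to 4 bytes: K' = 0e d5 00 00.
K' ⊕ ipad = 38 e3 36 36; K' ⊕ opad = 52 89 5c 5c.
m1: inner = H(38 e3 36 36 63 70) = 5a; tag = H(52 89 5c 5c 5a) = ed
m2: inner = H(38 e3 36 36 86 60) = 6d; tag = H(52 89 5c 5c 6d) = 00
m3: inner = H(38 e3 36 36 e0 7e) = e5; tag = H(52 89 5c 5c e5) = 78
m4: inner = H(38 e3 36 36 37 ae) = 6c; tag = H(52 89 5c 5c 6c) = ff ← matches

4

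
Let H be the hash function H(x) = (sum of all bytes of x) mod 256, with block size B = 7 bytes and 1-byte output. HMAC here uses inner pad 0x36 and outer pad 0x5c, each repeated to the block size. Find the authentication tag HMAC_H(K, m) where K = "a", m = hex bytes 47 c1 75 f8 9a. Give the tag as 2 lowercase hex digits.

0f

Key "a" = 61 is 1 byte ≤ B = 7; zero-pad to 7 bytes: K' = 61 00 00 00 00 00 00.
K' ⊕ ipad = 57 36 36 36 36 36 36.  K' ⊕ opad = 3d 5c 5c 5c 5c 5c 5c.
Inner input = (K'⊕ipad) ∥ m = 57 36 36 36 36 36 36 ∥ 47 c1 75 f8 9a.
Inner hash: sum = 87+54+54+54+54+54+54+71+193+117+248+154 = 1194; mod 256 = 170 → aa.
Outer input = (K'⊕opad) ∥ inner = 3d 5c 5c 5c 5c 5c 5c ∥ aa.
Outer hash (tag): sum = 61+92+92+92+92+92+92+170 = 783; mod 256 = 15 → 0f.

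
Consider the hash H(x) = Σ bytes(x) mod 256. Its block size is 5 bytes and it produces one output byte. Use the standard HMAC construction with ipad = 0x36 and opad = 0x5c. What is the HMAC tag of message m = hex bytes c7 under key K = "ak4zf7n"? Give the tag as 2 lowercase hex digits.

9b

Key "ak4zf7n" = 61 6b 34 7a 66 37 6e is 7 bytes > B = 5, so hash it first: H(key) = 85, then zero-pad to 5 bytes: K' = 85 00 00 00 00.
K' ⊕ ipad = b3 36 36 36 36.  K' ⊕ opad = d9 5c 5c 5c 5c.
Inner input = (K'⊕ipad) ∥ m = b3 36 36 36 36 ∥ c7.
Inner hash: sum = 179+54+54+54+54+199 = 594; mod 256 = 82 → 52.
Outer input = (K'⊕opad) ∥ inner = d9 5c 5c 5c 5c ∥ 52.
Outer hash (tag): sum = 217+92+92+92+92+82 = 667; mod 256 = 155 → 9b.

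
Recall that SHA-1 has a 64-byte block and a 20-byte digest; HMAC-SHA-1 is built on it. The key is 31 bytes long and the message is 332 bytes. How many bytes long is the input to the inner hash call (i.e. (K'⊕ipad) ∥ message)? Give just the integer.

Key is 31 ≤ 64 bytes, zero-padded: |K'| = 64.
Inner input = (K'⊕ipad) ∥ m → 64 + 332 = 396 bytes.

396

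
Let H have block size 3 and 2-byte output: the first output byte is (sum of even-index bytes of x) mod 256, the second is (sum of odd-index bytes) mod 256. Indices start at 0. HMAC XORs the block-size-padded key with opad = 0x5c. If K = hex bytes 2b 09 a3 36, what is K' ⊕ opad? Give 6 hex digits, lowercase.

92635c

Key hex bytes 2b 09 a3 36 is 4 bytes > B = 3, so hash it first: H(key) = ce 3f, then zero-pad to 3 bytes: K' = ce 3f 00.
XOR each byte with 0x5c: ce⊕5c=92, 3f⊕5c=63, 00⊕5c=5c.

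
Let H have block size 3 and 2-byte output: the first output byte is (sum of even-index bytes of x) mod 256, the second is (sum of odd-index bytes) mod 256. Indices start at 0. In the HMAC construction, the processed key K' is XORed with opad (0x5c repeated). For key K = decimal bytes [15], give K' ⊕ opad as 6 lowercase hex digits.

535c5c

Key decimal bytes [15] = 0f is 1 byte ≤ B = 3; zero-pad to 3 bytes: K' = 0f 00 00.
XOR each byte with 0x5c: 0f⊕5c=53, 00⊕5c=5c, 00⊕5c=5c.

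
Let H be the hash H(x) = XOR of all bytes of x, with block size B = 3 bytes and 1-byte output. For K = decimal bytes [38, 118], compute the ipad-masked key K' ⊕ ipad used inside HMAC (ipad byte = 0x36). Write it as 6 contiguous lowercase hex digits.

Key decimal bytes [38, 118] = 26 76 is 2 bytes ≤ B = 3; zero-pad to 3 bytes: K' = 26 76 00.
XOR each byte with 0x36: 26⊕36=10, 76⊕36=40, 00⊕36=36.

104036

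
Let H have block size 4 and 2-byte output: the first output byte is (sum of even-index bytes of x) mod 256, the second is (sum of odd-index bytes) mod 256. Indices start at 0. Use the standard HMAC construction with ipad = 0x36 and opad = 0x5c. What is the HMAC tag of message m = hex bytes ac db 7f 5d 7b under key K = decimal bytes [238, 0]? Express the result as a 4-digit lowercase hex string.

c25c

Key decimal bytes [238, 0] = ee 00 is 2 bytes ≤ B = 4; zero-pad to 4 bytes: K' = ee 00 00 00.
K' ⊕ ipad = d8 36 36 36.  K' ⊕ opad = b2 5c 5c 5c.
Inner input = (K'⊕ipad) ∥ m = d8 36 36 36 ∥ ac db 7f 5d 7b.
Inner hash: even-index sum = 692 mod 256 = 180; odd-index sum = 420 mod 256 = 164 → b4 a4.
Outer input = (K'⊕opad) ∥ inner = b2 5c 5c 5c ∥ b4 a4.
Outer hash (tag): even-index sum = 450 mod 256 = 194; odd-index sum = 348 mod 256 = 92 → c2 5c.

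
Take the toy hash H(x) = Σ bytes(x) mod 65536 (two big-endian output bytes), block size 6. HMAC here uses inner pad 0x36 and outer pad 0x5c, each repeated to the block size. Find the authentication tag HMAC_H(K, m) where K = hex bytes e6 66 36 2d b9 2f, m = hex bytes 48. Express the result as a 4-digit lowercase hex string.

Key hex bytes e6 66 36 2d b9 2f is exactly B = 6 bytes: K' = e6 66 36 2d b9 2f.
K' ⊕ ipad = d0 50 00 1b 8f 19.  K' ⊕ opad = ba 3a 6a 71 e5 73.
Inner input = (K'⊕ipad) ∥ m = d0 50 00 1b 8f 19 ∥ 48.
Inner hash: sum = 208+80+0+27+143+25+72 = 555 → 02 2b.
Outer input = (K'⊕opad) ∥ inner = ba 3a 6a 71 e5 73 ∥ 02 2b.
Outer hash (tag): sum = 186+58+106+113+229+115+2+43 = 852 → 03 54.

0354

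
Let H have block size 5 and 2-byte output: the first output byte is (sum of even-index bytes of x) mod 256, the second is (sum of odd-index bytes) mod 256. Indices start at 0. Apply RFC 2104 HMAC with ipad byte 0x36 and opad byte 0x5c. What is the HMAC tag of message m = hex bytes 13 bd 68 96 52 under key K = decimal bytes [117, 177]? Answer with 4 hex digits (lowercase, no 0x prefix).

Key decimal bytes [117, 177] = 75 b1 is 2 bytes ≤ B = 5; zero-pad to 5 bytes: K' = 75 b1 00 00 00.
K' ⊕ ipad = 43 87 36 36 36.  K' ⊕ opad = 29 ed 5c 5c 5c.
Inner input = (K'⊕ipad) ∥ m = 43 87 36 36 36 ∥ 13 bd 68 96 52.
Inner hash: even-index sum = 514 mod 256 = 2; odd-index sum = 394 mod 256 = 138 → 02 8a.
Outer input = (K'⊕opad) ∥ inner = 29 ed 5c 5c 5c ∥ 02 8a.
Outer hash (tag): even-index sum = 363 mod 256 = 107; odd-index sum = 331 mod 256 = 75 → 6b 4b.

6b4b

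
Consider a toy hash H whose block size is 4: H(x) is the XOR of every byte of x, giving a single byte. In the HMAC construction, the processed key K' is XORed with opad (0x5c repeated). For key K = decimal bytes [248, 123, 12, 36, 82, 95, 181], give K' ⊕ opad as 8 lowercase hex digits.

Key decimal bytes [248, 123, 12, 36, 82, 95, 181] = f8 7b 0c 24 52 5f b5 is 7 bytes > B = 4, so hash it first: H(key) = 13, then zero-pad to 4 bytes: K' = 13 00 00 00.
XOR each byte with 0x5c: 13⊕5c=4f, 00⊕5c=5c, 00⊕5c=5c, 00⊕5c=5c.

4f5c5c5c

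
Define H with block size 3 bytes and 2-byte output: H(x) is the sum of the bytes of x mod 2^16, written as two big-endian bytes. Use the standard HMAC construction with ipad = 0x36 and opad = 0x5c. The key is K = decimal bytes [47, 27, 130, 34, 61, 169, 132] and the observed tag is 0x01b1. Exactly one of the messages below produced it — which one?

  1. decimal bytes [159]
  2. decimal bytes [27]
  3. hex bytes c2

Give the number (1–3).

2

Key decimal bytes [47, 27, 130, 34, 61, 169, 132] = 2f 1b 82 22 3d a9 84 is 7 bytes > B = 3, so hash it first: H(key) = 02 58, then zero-pad to 3 bytes: K' = 02 58 00.
K' ⊕ ipad = 34 6e 36; K' ⊕ opad = 5e 04 5c.
m1: inner = H(34 6e 36 9f) = 01 77; tag = H(5e 04 5c 01 77) = 0136
m2: inner = H(34 6e 36 1b) = 00 f3; tag = H(5e 04 5c 00 f3) = 01b1 ← matches
m3: inner = H(34 6e 36 c2) = 01 9a; tag = H(5e 04 5c 01 9a) = 0159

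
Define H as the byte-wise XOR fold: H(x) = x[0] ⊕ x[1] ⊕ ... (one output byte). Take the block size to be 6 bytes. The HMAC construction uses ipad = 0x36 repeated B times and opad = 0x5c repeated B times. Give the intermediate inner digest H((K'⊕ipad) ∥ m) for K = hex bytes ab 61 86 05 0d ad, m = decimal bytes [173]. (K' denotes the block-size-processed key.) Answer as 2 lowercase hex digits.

44

Key hex bytes ab 61 86 05 0d ad is exactly B = 6 bytes: K' = ab 61 86 05 0d ad.
K' ⊕ ipad = 9d 57 b0 33 3b 9b.
Inner input = 9d 57 b0 33 3b 9b ∥ ad.
Inner hash: XOR 9d⊕57⊕b0⊕33⊕3b⊕9b⊕ad = 44.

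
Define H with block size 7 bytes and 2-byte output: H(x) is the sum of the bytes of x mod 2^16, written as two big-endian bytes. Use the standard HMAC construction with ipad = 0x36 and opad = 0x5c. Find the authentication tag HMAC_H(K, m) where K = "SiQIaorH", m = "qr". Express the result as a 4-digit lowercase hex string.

03e3

Key "SiQIaorH" = 53 69 51 49 61 6f 72 48 is 8 bytes > B = 7, so hash it first: H(key) = 02 e0, then zero-pad to 7 bytes: K' = 02 e0 00 00 00 00 00.
K' ⊕ ipad = 34 d6 36 36 36 36 36.  K' ⊕ opad = 5e bc 5c 5c 5c 5c 5c.
Inner input = (K'⊕ipad) ∥ m = 34 d6 36 36 36 36 36 ∥ 71 72.
Inner hash: sum = 52+214+54+54+54+54+54+113+114 = 763 → 02 fb.
Outer input = (K'⊕opad) ∥ inner = 5e bc 5c 5c 5c 5c 5c ∥ 02 fb.
Outer hash (tag): sum = 94+188+92+92+92+92+92+2+251 = 995 → 03 e3.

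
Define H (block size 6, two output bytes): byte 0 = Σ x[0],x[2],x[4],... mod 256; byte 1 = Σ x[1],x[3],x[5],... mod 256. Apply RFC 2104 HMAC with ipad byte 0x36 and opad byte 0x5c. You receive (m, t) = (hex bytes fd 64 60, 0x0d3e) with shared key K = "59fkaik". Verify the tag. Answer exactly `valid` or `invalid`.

Key "59fkaik" = 35 39 66 6b 61 69 6b is 7 bytes > B = 6, so hash it first: H(key) = 67 0d, then zero-pad to 6 bytes: K' = 67 0d 00 00 00 00.
K' ⊕ ipad = 51 3b 36 36 36 36; K' ⊕ opad = 3b 51 5c 5c 5c 5c.
Inner hash: even-index sum = 538 mod 256 = 26; odd-index sum = 267 mod 256 = 11 → 1a 0b.
Outer hash (recomputed tag): even-index sum = 269 mod 256 = 13; odd-index sum = 276 mod 256 = 20 → 0d 14.
Recomputed tag = 0d14; claimed = 0d3e → mismatch.

invalid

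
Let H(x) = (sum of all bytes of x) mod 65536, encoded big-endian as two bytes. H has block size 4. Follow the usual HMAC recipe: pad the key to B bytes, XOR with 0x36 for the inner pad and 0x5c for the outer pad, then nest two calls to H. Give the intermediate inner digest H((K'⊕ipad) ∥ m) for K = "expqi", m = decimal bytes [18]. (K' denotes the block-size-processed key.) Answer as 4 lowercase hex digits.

Key "expqi" = 65 78 70 71 69 is 5 bytes > B = 4, so hash it first: H(key) = 02 27, then zero-pad to 4 bytes: K' = 02 27 00 00.
K' ⊕ ipad = 34 11 36 36.
Inner input = 34 11 36 36 ∥ 12.
Inner hash: sum = 52+17+54+54+18 = 195 → 00 c3.

00c3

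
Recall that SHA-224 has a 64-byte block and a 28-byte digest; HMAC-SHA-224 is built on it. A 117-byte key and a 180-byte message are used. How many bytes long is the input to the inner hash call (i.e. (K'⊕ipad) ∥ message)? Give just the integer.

244

Key is 117 > 64 bytes, so it is hashed to 28 bytes then zero-padded to 64: |K'| = 64.
Inner input = (K'⊕ipad) ∥ m → 64 + 180 = 244 bytes.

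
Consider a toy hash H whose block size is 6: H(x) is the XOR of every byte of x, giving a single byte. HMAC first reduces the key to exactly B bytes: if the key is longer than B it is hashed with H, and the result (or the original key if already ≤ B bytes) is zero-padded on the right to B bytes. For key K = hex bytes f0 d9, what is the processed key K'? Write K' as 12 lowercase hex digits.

f0d900000000

Key hex bytes f0 d9 is 2 bytes ≤ B = 6; zero-pad to 6 bytes: K' = f0 d9 00 00 00 00.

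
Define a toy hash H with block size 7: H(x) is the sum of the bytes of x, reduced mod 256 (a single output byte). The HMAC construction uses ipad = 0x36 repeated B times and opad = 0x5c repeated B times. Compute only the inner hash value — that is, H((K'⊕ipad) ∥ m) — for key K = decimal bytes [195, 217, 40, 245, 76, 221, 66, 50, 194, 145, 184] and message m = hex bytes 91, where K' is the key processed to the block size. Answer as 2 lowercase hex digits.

Key decimal bytes [195, 217, 40, 245, 76, 221, 66, 50, 194, 145, 184] = c3 d9 28 f5 4c dd 42 32 c2 91 b8 is 11 bytes > B = 7, so hash it first: H(key) = 61, then zero-pad to 7 bytes: K' = 61 00 00 00 00 00 00.
K' ⊕ ipad = 57 36 36 36 36 36 36.
Inner input = 57 36 36 36 36 36 36 ∥ 91.
Inner hash: sum = 87+54+54+54+54+54+54+145 = 556; mod 256 = 44 → 2c.

2c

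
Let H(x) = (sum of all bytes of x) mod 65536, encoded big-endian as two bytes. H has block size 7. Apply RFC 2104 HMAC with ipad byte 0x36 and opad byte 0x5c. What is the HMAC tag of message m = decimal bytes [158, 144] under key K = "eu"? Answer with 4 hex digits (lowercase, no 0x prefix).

0302

Key "eu" = 65 75 is 2 bytes ≤ B = 7; zero-pad to 7 bytes: K' = 65 75 00 00 00 00 00.
K' ⊕ ipad = 53 43 36 36 36 36 36.  K' ⊕ opad = 39 29 5c 5c 5c 5c 5c.
Inner input = (K'⊕ipad) ∥ m = 53 43 36 36 36 36 36 ∥ 9e 90.
Inner hash: sum = 83+67+54+54+54+54+54+158+144 = 722 → 02 d2.
Outer input = (K'⊕opad) ∥ inner = 39 29 5c 5c 5c 5c 5c ∥ 02 d2.
Outer hash (tag): sum = 57+41+92+92+92+92+92+2+210 = 770 → 03 02.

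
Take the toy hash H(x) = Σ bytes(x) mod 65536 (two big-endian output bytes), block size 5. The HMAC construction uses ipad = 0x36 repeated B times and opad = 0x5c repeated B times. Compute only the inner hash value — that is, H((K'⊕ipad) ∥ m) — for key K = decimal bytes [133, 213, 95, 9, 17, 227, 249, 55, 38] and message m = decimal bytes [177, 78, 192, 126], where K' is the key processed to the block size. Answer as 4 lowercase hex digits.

Key decimal bytes [133, 213, 95, 9, 17, 227, 249, 55, 38] = 85 d5 5f 09 11 e3 f9 37 26 is 9 bytes > B = 5, so hash it first: H(key) = 04 0c, then zero-pad to 5 bytes: K' = 04 0c 00 00 00.
K' ⊕ ipad = 32 3a 36 36 36.
Inner input = 32 3a 36 36 36 ∥ b1 4e c0 7e.
Inner hash: sum = 50+58+54+54+54+177+78+192+126 = 843 → 03 4b.

034b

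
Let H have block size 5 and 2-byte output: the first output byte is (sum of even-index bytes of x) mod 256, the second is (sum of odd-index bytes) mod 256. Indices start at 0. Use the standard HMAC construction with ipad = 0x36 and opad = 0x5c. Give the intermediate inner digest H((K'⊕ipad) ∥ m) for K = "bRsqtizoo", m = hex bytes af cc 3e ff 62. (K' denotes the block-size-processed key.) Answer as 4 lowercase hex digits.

Key "bRsqtizoo" = 62 52 73 71 74 69 7a 6f 6f is 9 bytes > B = 5, so hash it first: H(key) = 32 9b, then zero-pad to 5 bytes: K' = 32 9b 00 00 00.
K' ⊕ ipad = 04 ad 36 36 36.
Inner input = 04 ad 36 36 36 ∥ af cc 3e ff 62.
Inner hash: even-index sum = 571 mod 256 = 59; odd-index sum = 562 mod 256 = 50 → 3b 32.

3b32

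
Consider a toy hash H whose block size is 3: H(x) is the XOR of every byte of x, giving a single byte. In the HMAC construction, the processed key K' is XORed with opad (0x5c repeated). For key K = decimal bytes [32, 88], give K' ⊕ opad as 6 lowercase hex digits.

Key decimal bytes [32, 88] = 20 58 is 2 bytes ≤ B = 3; zero-pad to 3 bytes: K' = 20 58 00.
XOR each byte with 0x5c: 20⊕5c=7c, 58⊕5c=04, 00⊕5c=5c.

7c045c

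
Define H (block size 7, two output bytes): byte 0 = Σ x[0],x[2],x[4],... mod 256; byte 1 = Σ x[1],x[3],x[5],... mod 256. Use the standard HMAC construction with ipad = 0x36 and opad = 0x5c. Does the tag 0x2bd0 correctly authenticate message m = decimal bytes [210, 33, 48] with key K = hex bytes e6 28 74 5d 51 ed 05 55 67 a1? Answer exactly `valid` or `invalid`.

valid

Key hex bytes e6 28 74 5d 51 ed 05 55 67 a1 is 10 bytes > B = 7, so hash it first: H(key) = 17 68, then zero-pad to 7 bytes: K' = 17 68 00 00 00 00 00.
K' ⊕ ipad = 21 5e 36 36 36 36 36; K' ⊕ opad = 4b 34 5c 5c 5c 5c 5c.
Inner hash: even-index sum = 228 mod 256 = 228; odd-index sum = 460 mod 256 = 204 → e4 cc.
Outer hash (recomputed tag): even-index sum = 555 mod 256 = 43; odd-index sum = 464 mod 256 = 208 → 2b d0.
Recomputed tag = 2bd0; claimed = 2bd0 → match.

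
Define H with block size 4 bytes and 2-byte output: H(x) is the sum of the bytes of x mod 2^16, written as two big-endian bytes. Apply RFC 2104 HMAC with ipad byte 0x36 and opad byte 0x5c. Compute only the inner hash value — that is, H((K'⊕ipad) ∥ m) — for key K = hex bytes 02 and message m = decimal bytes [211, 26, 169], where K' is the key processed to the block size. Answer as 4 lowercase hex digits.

026c

Key hex bytes 02 is 1 byte ≤ B = 4; zero-pad to 4 bytes: K' = 02 00 00 00.
K' ⊕ ipad = 34 36 36 36.
Inner input = 34 36 36 36 ∥ d3 1a a9.
Inner hash: sum = 52+54+54+54+211+26+169 = 620 → 02 6c.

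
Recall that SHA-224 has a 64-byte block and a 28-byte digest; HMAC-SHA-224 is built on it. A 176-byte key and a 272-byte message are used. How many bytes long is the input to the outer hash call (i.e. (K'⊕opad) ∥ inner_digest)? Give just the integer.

Key is 176 > 64 bytes, so it is hashed to 28 bytes then zero-padded to 64: |K'| = 64.
Outer input = (K'⊕opad) ∥ H(inner) → 64 + 28 = 92 bytes.

92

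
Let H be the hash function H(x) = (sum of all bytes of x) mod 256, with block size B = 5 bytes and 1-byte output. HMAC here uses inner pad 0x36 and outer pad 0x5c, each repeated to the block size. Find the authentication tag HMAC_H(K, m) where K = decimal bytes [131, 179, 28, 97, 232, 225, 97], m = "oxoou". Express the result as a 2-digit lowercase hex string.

ee

Key decimal bytes [131, 179, 28, 97, 232, 225, 97] = 83 b3 1c 61 e8 e1 61 is 7 bytes > B = 5, so hash it first: H(key) = dd, then zero-pad to 5 bytes: K' = dd 00 00 00 00.
K' ⊕ ipad = eb 36 36 36 36.  K' ⊕ opad = 81 5c 5c 5c 5c.
Inner input = (K'⊕ipad) ∥ m = eb 36 36 36 36 ∥ 6f 78 6f 6f 75.
Inner hash: sum = 235+54+54+54+54+111+120+111+111+117 = 1021; mod 256 = 253 → fd.
Outer input = (K'⊕opad) ∥ inner = 81 5c 5c 5c 5c ∥ fd.
Outer hash (tag): sum = 129+92+92+92+92+253 = 750; mod 256 = 238 → ee.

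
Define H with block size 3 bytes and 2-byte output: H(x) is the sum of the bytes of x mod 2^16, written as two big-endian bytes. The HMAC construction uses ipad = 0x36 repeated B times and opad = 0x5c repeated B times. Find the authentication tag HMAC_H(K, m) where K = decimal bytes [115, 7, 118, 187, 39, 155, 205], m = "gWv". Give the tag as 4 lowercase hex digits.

01cd

Key decimal bytes [115, 7, 118, 187, 39, 155, 205] = 73 07 76 bb 27 9b cd is 7 bytes > B = 3, so hash it first: H(key) = 03 3a, then zero-pad to 3 bytes: K' = 03 3a 00.
K' ⊕ ipad = 35 0c 36.  K' ⊕ opad = 5f 66 5c.
Inner input = (K'⊕ipad) ∥ m = 35 0c 36 ∥ 67 57 76.
Inner hash: sum = 53+12+54+103+87+118 = 427 → 01 ab.
Outer input = (K'⊕opad) ∥ inner = 5f 66 5c ∥ 01 ab.
Outer hash (tag): sum = 95+102+92+1+171 = 461 → 01 cd.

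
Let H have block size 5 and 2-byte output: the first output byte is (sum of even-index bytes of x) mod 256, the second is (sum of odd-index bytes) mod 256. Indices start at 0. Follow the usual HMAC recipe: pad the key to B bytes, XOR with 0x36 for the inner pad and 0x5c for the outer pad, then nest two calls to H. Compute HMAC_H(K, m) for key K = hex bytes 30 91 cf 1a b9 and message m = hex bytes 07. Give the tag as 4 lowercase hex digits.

Key hex bytes 30 91 cf 1a b9 is exactly B = 5 bytes: K' = 30 91 cf 1a b9.
K' ⊕ ipad = 06 a7 f9 2c 8f.  K' ⊕ opad = 6c cd 93 46 e5.
Inner input = (K'⊕ipad) ∥ m = 06 a7 f9 2c 8f ∥ 07.
Inner hash: even-index sum = 398 mod 256 = 142; odd-index sum = 218 mod 256 = 218 → 8e da.
Outer input = (K'⊕opad) ∥ inner = 6c cd 93 46 e5 ∥ 8e da.
Outer hash (tag): even-index sum = 702 mod 256 = 190; odd-index sum = 417 mod 256 = 161 → be a1.

bea1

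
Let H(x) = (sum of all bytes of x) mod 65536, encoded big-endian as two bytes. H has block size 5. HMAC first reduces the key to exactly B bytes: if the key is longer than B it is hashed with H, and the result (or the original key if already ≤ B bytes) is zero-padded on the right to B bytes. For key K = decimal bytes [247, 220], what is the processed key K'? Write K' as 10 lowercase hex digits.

Key decimal bytes [247, 220] = f7 dc is 2 bytes ≤ B = 5; zero-pad to 5 bytes: K' = f7 dc 00 00 00.

f7dc000000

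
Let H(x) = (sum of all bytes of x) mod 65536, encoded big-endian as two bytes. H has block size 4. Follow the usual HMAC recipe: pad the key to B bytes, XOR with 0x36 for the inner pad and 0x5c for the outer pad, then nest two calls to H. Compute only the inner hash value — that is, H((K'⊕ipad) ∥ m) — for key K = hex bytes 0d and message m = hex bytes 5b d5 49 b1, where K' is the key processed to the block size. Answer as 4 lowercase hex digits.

Key hex bytes 0d is 1 byte ≤ B = 4; zero-pad to 4 bytes: K' = 0d 00 00 00.
K' ⊕ ipad = 3b 36 36 36.
Inner input = 3b 36 36 36 ∥ 5b d5 49 b1.
Inner hash: sum = 59+54+54+54+91+213+73+177 = 775 → 03 07.

0307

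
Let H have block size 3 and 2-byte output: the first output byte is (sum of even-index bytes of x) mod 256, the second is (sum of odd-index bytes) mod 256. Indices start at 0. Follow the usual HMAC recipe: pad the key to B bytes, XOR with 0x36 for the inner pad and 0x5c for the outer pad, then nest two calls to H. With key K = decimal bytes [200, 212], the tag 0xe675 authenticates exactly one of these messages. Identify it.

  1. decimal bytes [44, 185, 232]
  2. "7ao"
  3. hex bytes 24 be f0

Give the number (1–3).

Key decimal bytes [200, 212] = c8 d4 is 2 bytes ≤ B = 3; zero-pad to 3 bytes: K' = c8 d4 00.
K' ⊕ ipad = fe e2 36; K' ⊕ opad = 94 88 5c.
m1: inner = H(fe e2 36 2c b9 e8) = ed f6; tag = H(94 88 5c ed f6) = e675 ← matches
m2: inner = H(fe e2 36 37 61 6f) = 95 88; tag = H(94 88 5c 95 88) = 781d
m3: inner = H(fe e2 36 24 be f0) = f2 f6; tag = H(94 88 5c f2 f6) = e67a

1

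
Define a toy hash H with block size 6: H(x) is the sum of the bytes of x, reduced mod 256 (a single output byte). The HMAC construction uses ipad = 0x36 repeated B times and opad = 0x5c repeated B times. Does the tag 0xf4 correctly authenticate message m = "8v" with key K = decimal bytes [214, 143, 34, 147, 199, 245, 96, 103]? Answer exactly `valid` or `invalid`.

Key decimal bytes [214, 143, 34, 147, 199, 245, 96, 103] = d6 8f 22 93 c7 f5 60 67 is 8 bytes > B = 6, so hash it first: H(key) = 9d, then zero-pad to 6 bytes: K' = 9d 00 00 00 00 00.
K' ⊕ ipad = ab 36 36 36 36 36; K' ⊕ opad = c1 5c 5c 5c 5c 5c.
Inner hash: sum = 171+54+54+54+54+54+56+118 = 615; mod 256 = 103 → 67.
Outer hash (recomputed tag): sum = 193+92+92+92+92+92+103 = 756; mod 256 = 244 → f4.
Recomputed tag = f4; claimed = f4 → match.

valid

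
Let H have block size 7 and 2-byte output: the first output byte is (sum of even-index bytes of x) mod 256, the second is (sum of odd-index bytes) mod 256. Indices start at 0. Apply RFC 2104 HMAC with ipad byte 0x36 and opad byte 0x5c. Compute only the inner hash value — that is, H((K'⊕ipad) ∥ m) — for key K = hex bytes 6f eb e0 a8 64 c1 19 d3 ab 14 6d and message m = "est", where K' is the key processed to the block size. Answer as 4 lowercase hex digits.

Key hex bytes 6f eb e0 a8 64 c1 19 d3 ab 14 6d is 11 bytes > B = 7, so hash it first: H(key) = e4 3b, then zero-pad to 7 bytes: K' = e4 3b 00 00 00 00 00.
K' ⊕ ipad = d2 0d 36 36 36 36 36.
Inner input = d2 0d 36 36 36 36 36 ∥ 65 73 74.
Inner hash: even-index sum = 487 mod 256 = 231; odd-index sum = 338 mod 256 = 82 → e7 52.

e752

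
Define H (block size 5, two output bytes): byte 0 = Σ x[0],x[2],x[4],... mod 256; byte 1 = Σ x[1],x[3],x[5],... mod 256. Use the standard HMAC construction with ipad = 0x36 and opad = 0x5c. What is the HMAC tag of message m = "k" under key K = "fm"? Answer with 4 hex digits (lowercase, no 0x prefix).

ee49

Key "fm" = 66 6d is 2 bytes ≤ B = 5; zero-pad to 5 bytes: K' = 66 6d 00 00 00.
K' ⊕ ipad = 50 5b 36 36 36.  K' ⊕ opad = 3a 31 5c 5c 5c.
Inner input = (K'⊕ipad) ∥ m = 50 5b 36 36 36 ∥ 6b.
Inner hash: even-index sum = 188 mod 256 = 188; odd-index sum = 252 mod 256 = 252 → bc fc.
Outer input = (K'⊕opad) ∥ inner = 3a 31 5c 5c 5c ∥ bc fc.
Outer hash (tag): even-index sum = 494 mod 256 = 238; odd-index sum = 329 mod 256 = 73 → ee 49.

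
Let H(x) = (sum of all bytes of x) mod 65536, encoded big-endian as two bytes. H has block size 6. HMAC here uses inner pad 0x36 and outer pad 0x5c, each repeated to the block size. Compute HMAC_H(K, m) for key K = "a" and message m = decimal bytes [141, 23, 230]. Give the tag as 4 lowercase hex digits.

02fa

Key "a" = 61 is 1 byte ≤ B = 6; zero-pad to 6 bytes: K' = 61 00 00 00 00 00.
K' ⊕ ipad = 57 36 36 36 36 36.  K' ⊕ opad = 3d 5c 5c 5c 5c 5c.
Inner input = (K'⊕ipad) ∥ m = 57 36 36 36 36 36 ∥ 8d 17 e6.
Inner hash: sum = 87+54+54+54+54+54+141+23+230 = 751 → 02 ef.
Outer input = (K'⊕opad) ∥ inner = 3d 5c 5c 5c 5c 5c ∥ 02 ef.
Outer hash (tag): sum = 61+92+92+92+92+92+2+239 = 762 → 02 fa.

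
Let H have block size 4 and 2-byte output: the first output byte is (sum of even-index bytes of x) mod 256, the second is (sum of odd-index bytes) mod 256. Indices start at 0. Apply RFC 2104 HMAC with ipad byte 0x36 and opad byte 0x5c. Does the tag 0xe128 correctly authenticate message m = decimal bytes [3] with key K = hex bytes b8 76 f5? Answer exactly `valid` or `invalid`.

invalid

Key hex bytes b8 76 f5 is 3 bytes ≤ B = 4; zero-pad to 4 bytes: K' = b8 76 f5 00.
K' ⊕ ipad = 8e 40 c3 36; K' ⊕ opad = e4 2a a9 5c.
Inner hash: even-index sum = 340 mod 256 = 84; odd-index sum = 118 mod 256 = 118 → 54 76.
Outer hash (recomputed tag): even-index sum = 481 mod 256 = 225; odd-index sum = 252 mod 256 = 252 → e1 fc.
Recomputed tag = e1fc; claimed = e128 → mismatch.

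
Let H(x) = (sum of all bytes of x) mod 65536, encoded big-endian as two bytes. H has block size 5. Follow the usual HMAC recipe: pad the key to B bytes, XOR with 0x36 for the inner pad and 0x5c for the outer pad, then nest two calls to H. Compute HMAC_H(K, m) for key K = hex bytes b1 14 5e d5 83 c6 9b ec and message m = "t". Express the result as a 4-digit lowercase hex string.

0248

Key hex bytes b1 14 5e d5 83 c6 9b ec is 8 bytes > B = 5, so hash it first: H(key) = 04 c8, then zero-pad to 5 bytes: K' = 04 c8 00 00 00.
K' ⊕ ipad = 32 fe 36 36 36.  K' ⊕ opad = 58 94 5c 5c 5c.
Inner input = (K'⊕ipad) ∥ m = 32 fe 36 36 36 ∥ 74.
Inner hash: sum = 50+254+54+54+54+116 = 582 → 02 46.
Outer input = (K'⊕opad) ∥ inner = 58 94 5c 5c 5c ∥ 02 46.
Outer hash (tag): sum = 88+148+92+92+92+2+70 = 584 → 02 48.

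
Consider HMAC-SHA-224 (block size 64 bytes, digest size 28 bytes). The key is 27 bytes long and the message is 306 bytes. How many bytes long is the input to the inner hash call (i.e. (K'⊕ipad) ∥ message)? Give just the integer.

370

Key is 27 ≤ 64 bytes, zero-padded: |K'| = 64.
Inner input = (K'⊕ipad) ∥ m → 64 + 306 = 370 bytes.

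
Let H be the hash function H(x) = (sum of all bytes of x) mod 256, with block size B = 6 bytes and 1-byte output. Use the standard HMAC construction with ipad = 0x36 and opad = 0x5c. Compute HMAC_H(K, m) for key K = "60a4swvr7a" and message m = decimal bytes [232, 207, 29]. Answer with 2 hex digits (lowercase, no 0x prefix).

3a

Key "60a4swvr7a" = 36 30 61 34 73 77 76 72 37 61 is 10 bytes > B = 6, so hash it first: H(key) = 65, then zero-pad to 6 bytes: K' = 65 00 00 00 00 00.
K' ⊕ ipad = 53 36 36 36 36 36.  K' ⊕ opad = 39 5c 5c 5c 5c 5c.
Inner input = (K'⊕ipad) ∥ m = 53 36 36 36 36 36 ∥ e8 cf 1d.
Inner hash: sum = 83+54+54+54+54+54+232+207+29 = 821; mod 256 = 53 → 35.
Outer input = (K'⊕opad) ∥ inner = 39 5c 5c 5c 5c 5c ∥ 35.
Outer hash (tag): sum = 57+92+92+92+92+92+53 = 570; mod 256 = 58 → 3a.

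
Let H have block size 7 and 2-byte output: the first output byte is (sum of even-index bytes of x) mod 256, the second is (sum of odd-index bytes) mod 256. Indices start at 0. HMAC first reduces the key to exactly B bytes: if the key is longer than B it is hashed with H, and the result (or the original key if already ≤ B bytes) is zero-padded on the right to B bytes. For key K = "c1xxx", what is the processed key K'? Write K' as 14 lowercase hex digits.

63317878780000

Key "c1xxx" = 63 31 78 78 78 is 5 bytes ≤ B = 7; zero-pad to 7 bytes: K' = 63 31 78 78 78 00 00.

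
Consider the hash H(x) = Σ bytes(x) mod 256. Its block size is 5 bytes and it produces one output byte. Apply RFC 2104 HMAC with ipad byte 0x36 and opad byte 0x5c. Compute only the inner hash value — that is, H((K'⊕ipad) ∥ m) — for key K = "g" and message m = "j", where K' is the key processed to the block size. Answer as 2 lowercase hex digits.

93

Key "g" = 67 is 1 byte ≤ B = 5; zero-pad to 5 bytes: K' = 67 00 00 00 00.
K' ⊕ ipad = 51 36 36 36 36.
Inner input = 51 36 36 36 36 ∥ 6a.
Inner hash: sum = 81+54+54+54+54+106 = 403; mod 256 = 147 → 93.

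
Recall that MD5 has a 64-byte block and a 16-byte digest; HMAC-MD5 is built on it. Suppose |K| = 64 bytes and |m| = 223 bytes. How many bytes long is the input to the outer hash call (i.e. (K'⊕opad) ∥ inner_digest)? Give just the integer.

Key is 64 ≤ 64 bytes, zero-padded: |K'| = 64.
Outer input = (K'⊕opad) ∥ H(inner) → 64 + 16 = 80 bytes.

80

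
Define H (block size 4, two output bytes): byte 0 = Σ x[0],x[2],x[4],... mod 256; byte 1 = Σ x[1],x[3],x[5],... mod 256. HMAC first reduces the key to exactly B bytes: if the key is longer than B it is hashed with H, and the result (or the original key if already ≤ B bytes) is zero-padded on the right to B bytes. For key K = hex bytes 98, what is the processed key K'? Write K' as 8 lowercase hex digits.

98000000

Key hex bytes 98 is 1 byte ≤ B = 4; zero-pad to 4 bytes: K' = 98 00 00 00.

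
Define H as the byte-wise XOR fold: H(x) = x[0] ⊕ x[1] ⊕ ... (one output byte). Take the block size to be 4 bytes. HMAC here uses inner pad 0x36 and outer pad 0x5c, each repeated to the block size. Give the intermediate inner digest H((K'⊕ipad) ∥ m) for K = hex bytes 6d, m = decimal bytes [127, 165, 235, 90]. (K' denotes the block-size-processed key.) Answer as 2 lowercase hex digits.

Key hex bytes 6d is 1 byte ≤ B = 4; zero-pad to 4 bytes: K' = 6d 00 00 00.
K' ⊕ ipad = 5b 36 36 36.
Inner input = 5b 36 36 36 ∥ 7f a5 eb 5a.
Inner hash: XOR 5b⊕36⊕36⊕36⊕7f⊕a5⊕eb⊕5a = 06.

06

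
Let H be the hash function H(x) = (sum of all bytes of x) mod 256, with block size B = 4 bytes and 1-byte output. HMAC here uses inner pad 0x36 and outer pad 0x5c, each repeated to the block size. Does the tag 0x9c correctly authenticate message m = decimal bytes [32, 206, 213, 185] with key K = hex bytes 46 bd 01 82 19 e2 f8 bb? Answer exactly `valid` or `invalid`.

valid

Key hex bytes 46 bd 01 82 19 e2 f8 bb is 8 bytes > B = 4, so hash it first: H(key) = 34, then zero-pad to 4 bytes: K' = 34 00 00 00.
K' ⊕ ipad = 02 36 36 36; K' ⊕ opad = 68 5c 5c 5c.
Inner hash: sum = 2+54+54+54+32+206+213+185 = 800; mod 256 = 32 → 20.
Outer hash (recomputed tag): sum = 104+92+92+92+32 = 412; mod 256 = 156 → 9c.
Recomputed tag = 9c; claimed = 9c → match.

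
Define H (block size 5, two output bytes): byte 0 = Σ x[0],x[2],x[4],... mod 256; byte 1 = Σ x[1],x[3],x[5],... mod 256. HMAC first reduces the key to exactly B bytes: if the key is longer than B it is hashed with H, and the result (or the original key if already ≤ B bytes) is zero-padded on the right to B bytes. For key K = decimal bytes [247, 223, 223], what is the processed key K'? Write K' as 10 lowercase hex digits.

Key decimal bytes [247, 223, 223] = f7 df df is 3 bytes ≤ B = 5; zero-pad to 5 bytes: K' = f7 df df 00 00.

f7dfdf0000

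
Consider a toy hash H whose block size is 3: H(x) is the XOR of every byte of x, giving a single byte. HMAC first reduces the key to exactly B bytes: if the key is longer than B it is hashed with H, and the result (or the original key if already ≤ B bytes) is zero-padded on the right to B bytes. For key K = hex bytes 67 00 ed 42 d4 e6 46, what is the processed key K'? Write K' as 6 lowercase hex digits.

|K| = 7 > B = 3, so first hash the key.
H(K): XOR 67⊕00⊕ed⊕42⊕d4⊕e6⊕46 = bc.
Zero-pad H(K) = bc to 3 bytes: K' = bc 00 00.

bc0000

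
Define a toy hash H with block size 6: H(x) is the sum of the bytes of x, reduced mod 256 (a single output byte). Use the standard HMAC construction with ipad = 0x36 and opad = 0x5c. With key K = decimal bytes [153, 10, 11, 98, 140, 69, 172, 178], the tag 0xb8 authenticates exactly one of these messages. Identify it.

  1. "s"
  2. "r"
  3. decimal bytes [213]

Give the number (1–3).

2

Key decimal bytes [153, 10, 11, 98, 140, 69, 172, 178] = 99 0a 0b 62 8c 45 ac b2 is 8 bytes > B = 6, so hash it first: H(key) = 3f, then zero-pad to 6 bytes: K' = 3f 00 00 00 00 00.
K' ⊕ ipad = 09 36 36 36 36 36; K' ⊕ opad = 63 5c 5c 5c 5c 5c.
m1: inner = H(09 36 36 36 36 36 73) = 8a; tag = H(63 5c 5c 5c 5c 5c 8a) = b9
m2: inner = H(09 36 36 36 36 36 72) = 89; tag = H(63 5c 5c 5c 5c 5c 89) = b8 ← matches
m3: inner = H(09 36 36 36 36 36 d5) = ec; tag = H(63 5c 5c 5c 5c 5c ec) = 1b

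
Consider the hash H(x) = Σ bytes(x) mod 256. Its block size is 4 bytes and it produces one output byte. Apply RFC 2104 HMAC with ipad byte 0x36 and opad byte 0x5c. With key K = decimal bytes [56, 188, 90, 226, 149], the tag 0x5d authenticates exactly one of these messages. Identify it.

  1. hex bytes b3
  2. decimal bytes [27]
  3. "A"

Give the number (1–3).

2

Key decimal bytes [56, 188, 90, 226, 149] = 38 bc 5a e2 95 is 5 bytes > B = 4, so hash it first: H(key) = c5, then zero-pad to 4 bytes: K' = c5 00 00 00.
K' ⊕ ipad = f3 36 36 36; K' ⊕ opad = 99 5c 5c 5c.
m1: inner = H(f3 36 36 36 b3) = 48; tag = H(99 5c 5c 5c 48) = f5
m2: inner = H(f3 36 36 36 1b) = b0; tag = H(99 5c 5c 5c b0) = 5d ← matches
m3: inner = H(f3 36 36 36 41) = d6; tag = H(99 5c 5c 5c d6) = 83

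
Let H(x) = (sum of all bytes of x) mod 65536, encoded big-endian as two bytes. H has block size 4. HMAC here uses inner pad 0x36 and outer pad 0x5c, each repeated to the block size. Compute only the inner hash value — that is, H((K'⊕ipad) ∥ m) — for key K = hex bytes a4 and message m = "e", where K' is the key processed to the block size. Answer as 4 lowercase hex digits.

Key hex bytes a4 is 1 byte ≤ B = 4; zero-pad to 4 bytes: K' = a4 00 00 00.
K' ⊕ ipad = 92 36 36 36.
Inner input = 92 36 36 36 ∥ 65.
Inner hash: sum = 146+54+54+54+101 = 409 → 01 99.

0199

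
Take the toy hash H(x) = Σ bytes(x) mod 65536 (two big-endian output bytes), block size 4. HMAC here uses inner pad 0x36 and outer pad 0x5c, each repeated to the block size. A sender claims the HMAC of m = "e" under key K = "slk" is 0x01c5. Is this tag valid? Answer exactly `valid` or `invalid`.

Key "slk" = 73 6c 6b is 3 bytes ≤ B = 4; zero-pad to 4 bytes: K' = 73 6c 6b 00.
K' ⊕ ipad = 45 5a 5d 36; K' ⊕ opad = 2f 30 37 5c.
Inner hash: sum = 69+90+93+54+101 = 407 → 01 97.
Outer hash (recomputed tag): sum = 47+48+55+92+1+151 = 394 → 01 8a.
Recomputed tag = 018a; claimed = 01c5 → mismatch.

invalid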